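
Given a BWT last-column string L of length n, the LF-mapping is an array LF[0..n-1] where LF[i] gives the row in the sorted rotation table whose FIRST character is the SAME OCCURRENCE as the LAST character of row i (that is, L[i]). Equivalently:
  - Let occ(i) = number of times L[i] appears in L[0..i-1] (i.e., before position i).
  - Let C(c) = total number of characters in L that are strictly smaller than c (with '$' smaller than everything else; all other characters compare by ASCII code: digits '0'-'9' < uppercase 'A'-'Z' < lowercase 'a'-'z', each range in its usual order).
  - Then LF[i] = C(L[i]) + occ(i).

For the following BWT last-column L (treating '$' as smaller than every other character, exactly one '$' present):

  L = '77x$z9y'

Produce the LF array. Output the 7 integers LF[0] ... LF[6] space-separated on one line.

Char counts: '$':1, '7':2, '9':1, 'x':1, 'y':1, 'z':1
C (first-col start): C('$')=0, C('7')=1, C('9')=3, C('x')=4, C('y')=5, C('z')=6
L[0]='7': occ=0, LF[0]=C('7')+0=1+0=1
L[1]='7': occ=1, LF[1]=C('7')+1=1+1=2
L[2]='x': occ=0, LF[2]=C('x')+0=4+0=4
L[3]='$': occ=0, LF[3]=C('$')+0=0+0=0
L[4]='z': occ=0, LF[4]=C('z')+0=6+0=6
L[5]='9': occ=0, LF[5]=C('9')+0=3+0=3
L[6]='y': occ=0, LF[6]=C('y')+0=5+0=5

Answer: 1 2 4 0 6 3 5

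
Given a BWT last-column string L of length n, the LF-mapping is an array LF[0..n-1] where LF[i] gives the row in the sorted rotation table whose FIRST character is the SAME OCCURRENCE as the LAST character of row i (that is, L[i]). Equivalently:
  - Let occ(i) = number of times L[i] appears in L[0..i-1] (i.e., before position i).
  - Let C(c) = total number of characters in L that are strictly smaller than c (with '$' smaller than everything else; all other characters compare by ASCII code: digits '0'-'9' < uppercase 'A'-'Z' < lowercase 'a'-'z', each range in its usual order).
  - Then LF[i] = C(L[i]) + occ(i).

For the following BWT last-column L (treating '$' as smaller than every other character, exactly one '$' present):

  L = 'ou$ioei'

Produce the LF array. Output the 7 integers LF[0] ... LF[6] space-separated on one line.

Answer: 4 6 0 2 5 1 3

Derivation:
Char counts: '$':1, 'e':1, 'i':2, 'o':2, 'u':1
C (first-col start): C('$')=0, C('e')=1, C('i')=2, C('o')=4, C('u')=6
L[0]='o': occ=0, LF[0]=C('o')+0=4+0=4
L[1]='u': occ=0, LF[1]=C('u')+0=6+0=6
L[2]='$': occ=0, LF[2]=C('$')+0=0+0=0
L[3]='i': occ=0, LF[3]=C('i')+0=2+0=2
L[4]='o': occ=1, LF[4]=C('o')+1=4+1=5
L[5]='e': occ=0, LF[5]=C('e')+0=1+0=1
L[6]='i': occ=1, LF[6]=C('i')+1=2+1=3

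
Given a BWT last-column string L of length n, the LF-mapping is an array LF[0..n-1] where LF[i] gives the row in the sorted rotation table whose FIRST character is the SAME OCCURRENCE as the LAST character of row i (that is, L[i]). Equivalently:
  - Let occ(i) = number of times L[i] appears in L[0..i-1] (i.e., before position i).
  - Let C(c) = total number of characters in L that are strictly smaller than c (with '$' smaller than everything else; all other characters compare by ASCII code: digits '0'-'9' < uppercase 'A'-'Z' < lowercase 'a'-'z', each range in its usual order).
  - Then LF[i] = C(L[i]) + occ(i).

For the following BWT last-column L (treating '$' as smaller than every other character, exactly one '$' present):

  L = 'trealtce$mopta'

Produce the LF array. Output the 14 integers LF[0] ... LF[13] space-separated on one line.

Char counts: '$':1, 'a':2, 'c':1, 'e':2, 'l':1, 'm':1, 'o':1, 'p':1, 'r':1, 't':3
C (first-col start): C('$')=0, C('a')=1, C('c')=3, C('e')=4, C('l')=6, C('m')=7, C('o')=8, C('p')=9, C('r')=10, C('t')=11
L[0]='t': occ=0, LF[0]=C('t')+0=11+0=11
L[1]='r': occ=0, LF[1]=C('r')+0=10+0=10
L[2]='e': occ=0, LF[2]=C('e')+0=4+0=4
L[3]='a': occ=0, LF[3]=C('a')+0=1+0=1
L[4]='l': occ=0, LF[4]=C('l')+0=6+0=6
L[5]='t': occ=1, LF[5]=C('t')+1=11+1=12
L[6]='c': occ=0, LF[6]=C('c')+0=3+0=3
L[7]='e': occ=1, LF[7]=C('e')+1=4+1=5
L[8]='$': occ=0, LF[8]=C('$')+0=0+0=0
L[9]='m': occ=0, LF[9]=C('m')+0=7+0=7
L[10]='o': occ=0, LF[10]=C('o')+0=8+0=8
L[11]='p': occ=0, LF[11]=C('p')+0=9+0=9
L[12]='t': occ=2, LF[12]=C('t')+2=11+2=13
L[13]='a': occ=1, LF[13]=C('a')+1=1+1=2

Answer: 11 10 4 1 6 12 3 5 0 7 8 9 13 2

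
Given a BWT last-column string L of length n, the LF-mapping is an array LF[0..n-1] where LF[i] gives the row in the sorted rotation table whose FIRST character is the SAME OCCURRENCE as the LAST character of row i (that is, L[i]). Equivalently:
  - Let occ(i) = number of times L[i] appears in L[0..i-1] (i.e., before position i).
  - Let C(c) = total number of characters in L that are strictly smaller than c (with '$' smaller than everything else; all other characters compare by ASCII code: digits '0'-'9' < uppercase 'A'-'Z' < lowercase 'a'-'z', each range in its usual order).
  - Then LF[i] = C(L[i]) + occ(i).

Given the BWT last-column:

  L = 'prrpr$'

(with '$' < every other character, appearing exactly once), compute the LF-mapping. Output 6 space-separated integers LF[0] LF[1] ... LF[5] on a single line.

Char counts: '$':1, 'p':2, 'r':3
C (first-col start): C('$')=0, C('p')=1, C('r')=3
L[0]='p': occ=0, LF[0]=C('p')+0=1+0=1
L[1]='r': occ=0, LF[1]=C('r')+0=3+0=3
L[2]='r': occ=1, LF[2]=C('r')+1=3+1=4
L[3]='p': occ=1, LF[3]=C('p')+1=1+1=2
L[4]='r': occ=2, LF[4]=C('r')+2=3+2=5
L[5]='$': occ=0, LF[5]=C('$')+0=0+0=0

Answer: 1 3 4 2 5 0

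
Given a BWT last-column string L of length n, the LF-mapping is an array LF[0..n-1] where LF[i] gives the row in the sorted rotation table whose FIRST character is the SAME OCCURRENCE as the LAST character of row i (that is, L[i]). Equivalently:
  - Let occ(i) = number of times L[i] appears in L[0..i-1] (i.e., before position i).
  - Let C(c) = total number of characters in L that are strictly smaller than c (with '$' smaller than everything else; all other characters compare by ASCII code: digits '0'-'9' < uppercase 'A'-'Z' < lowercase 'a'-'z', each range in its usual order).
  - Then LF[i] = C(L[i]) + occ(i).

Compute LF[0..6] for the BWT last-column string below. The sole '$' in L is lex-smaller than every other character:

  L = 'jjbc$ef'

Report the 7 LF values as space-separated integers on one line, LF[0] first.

Answer: 5 6 1 2 0 3 4

Derivation:
Char counts: '$':1, 'b':1, 'c':1, 'e':1, 'f':1, 'j':2
C (first-col start): C('$')=0, C('b')=1, C('c')=2, C('e')=3, C('f')=4, C('j')=5
L[0]='j': occ=0, LF[0]=C('j')+0=5+0=5
L[1]='j': occ=1, LF[1]=C('j')+1=5+1=6
L[2]='b': occ=0, LF[2]=C('b')+0=1+0=1
L[3]='c': occ=0, LF[3]=C('c')+0=2+0=2
L[4]='$': occ=0, LF[4]=C('$')+0=0+0=0
L[5]='e': occ=0, LF[5]=C('e')+0=3+0=3
L[6]='f': occ=0, LF[6]=C('f')+0=4+0=4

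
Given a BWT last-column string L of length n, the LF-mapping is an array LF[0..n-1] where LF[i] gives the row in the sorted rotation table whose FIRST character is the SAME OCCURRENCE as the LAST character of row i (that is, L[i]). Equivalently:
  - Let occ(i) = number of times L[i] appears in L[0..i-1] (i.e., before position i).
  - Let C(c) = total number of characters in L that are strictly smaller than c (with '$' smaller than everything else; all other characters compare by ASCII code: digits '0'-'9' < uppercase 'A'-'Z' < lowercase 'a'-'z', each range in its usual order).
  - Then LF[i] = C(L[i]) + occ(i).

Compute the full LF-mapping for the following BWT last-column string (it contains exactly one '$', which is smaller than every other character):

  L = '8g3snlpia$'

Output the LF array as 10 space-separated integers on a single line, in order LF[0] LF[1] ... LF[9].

Char counts: '$':1, '3':1, '8':1, 'a':1, 'g':1, 'i':1, 'l':1, 'n':1, 'p':1, 's':1
C (first-col start): C('$')=0, C('3')=1, C('8')=2, C('a')=3, C('g')=4, C('i')=5, C('l')=6, C('n')=7, C('p')=8, C('s')=9
L[0]='8': occ=0, LF[0]=C('8')+0=2+0=2
L[1]='g': occ=0, LF[1]=C('g')+0=4+0=4
L[2]='3': occ=0, LF[2]=C('3')+0=1+0=1
L[3]='s': occ=0, LF[3]=C('s')+0=9+0=9
L[4]='n': occ=0, LF[4]=C('n')+0=7+0=7
L[5]='l': occ=0, LF[5]=C('l')+0=6+0=6
L[6]='p': occ=0, LF[6]=C('p')+0=8+0=8
L[7]='i': occ=0, LF[7]=C('i')+0=5+0=5
L[8]='a': occ=0, LF[8]=C('a')+0=3+0=3
L[9]='$': occ=0, LF[9]=C('$')+0=0+0=0

Answer: 2 4 1 9 7 6 8 5 3 0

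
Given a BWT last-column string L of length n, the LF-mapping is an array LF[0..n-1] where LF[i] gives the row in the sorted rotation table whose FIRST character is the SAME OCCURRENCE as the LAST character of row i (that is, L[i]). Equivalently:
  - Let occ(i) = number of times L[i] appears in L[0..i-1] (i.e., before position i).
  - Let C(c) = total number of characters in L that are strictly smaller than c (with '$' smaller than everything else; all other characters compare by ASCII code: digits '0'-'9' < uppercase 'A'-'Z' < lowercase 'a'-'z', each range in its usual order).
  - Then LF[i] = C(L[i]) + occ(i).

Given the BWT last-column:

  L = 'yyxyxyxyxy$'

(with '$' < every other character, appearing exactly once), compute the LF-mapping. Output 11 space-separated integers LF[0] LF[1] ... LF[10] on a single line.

Char counts: '$':1, 'x':4, 'y':6
C (first-col start): C('$')=0, C('x')=1, C('y')=5
L[0]='y': occ=0, LF[0]=C('y')+0=5+0=5
L[1]='y': occ=1, LF[1]=C('y')+1=5+1=6
L[2]='x': occ=0, LF[2]=C('x')+0=1+0=1
L[3]='y': occ=2, LF[3]=C('y')+2=5+2=7
L[4]='x': occ=1, LF[4]=C('x')+1=1+1=2
L[5]='y': occ=3, LF[5]=C('y')+3=5+3=8
L[6]='x': occ=2, LF[6]=C('x')+2=1+2=3
L[7]='y': occ=4, LF[7]=C('y')+4=5+4=9
L[8]='x': occ=3, LF[8]=C('x')+3=1+3=4
L[9]='y': occ=5, LF[9]=C('y')+5=5+5=10
L[10]='$': occ=0, LF[10]=C('$')+0=0+0=0

Answer: 5 6 1 7 2 8 3 9 4 10 0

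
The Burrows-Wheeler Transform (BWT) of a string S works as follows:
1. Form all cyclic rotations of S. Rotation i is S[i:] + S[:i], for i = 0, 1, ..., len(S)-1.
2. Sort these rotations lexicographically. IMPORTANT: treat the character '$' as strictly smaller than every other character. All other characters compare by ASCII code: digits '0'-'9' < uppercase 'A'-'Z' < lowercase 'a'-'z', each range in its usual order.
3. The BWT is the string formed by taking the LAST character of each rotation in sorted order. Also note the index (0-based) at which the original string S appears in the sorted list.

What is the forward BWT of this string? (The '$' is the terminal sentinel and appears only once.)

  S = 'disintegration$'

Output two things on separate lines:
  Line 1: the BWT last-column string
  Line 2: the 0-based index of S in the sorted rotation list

All 15 rotations (rotation i = S[i:]+S[:i]):
  rot[0] = disintegration$
  rot[1] = isintegration$d
  rot[2] = sintegration$di
  rot[3] = integration$dis
  rot[4] = ntegration$disi
  rot[5] = tegration$disin
  rot[6] = egration$disint
  rot[7] = gration$disinte
  rot[8] = ration$disinteg
  rot[9] = ation$disintegr
  rot[10] = tion$disintegra
  rot[11] = ion$disintegrat
  rot[12] = on$disintegrati
  rot[13] = n$disintegratio
  rot[14] = $disintegration
Sorted (with $ < everything):
  sorted[0] = $disintegration  (last char: 'n')
  sorted[1] = ation$disintegr  (last char: 'r')
  sorted[2] = disintegration$  (last char: '$')
  sorted[3] = egration$disint  (last char: 't')
  sorted[4] = gration$disinte  (last char: 'e')
  sorted[5] = integration$dis  (last char: 's')
  sorted[6] = ion$disintegrat  (last char: 't')
  sorted[7] = isintegration$d  (last char: 'd')
  sorted[8] = n$disintegratio  (last char: 'o')
  sorted[9] = ntegration$disi  (last char: 'i')
  sorted[10] = on$disintegrati  (last char: 'i')
  sorted[11] = ration$disinteg  (last char: 'g')
  sorted[12] = sintegration$di  (last char: 'i')
  sorted[13] = tegration$disin  (last char: 'n')
  sorted[14] = tion$disintegra  (last char: 'a')
Last column: nr$testdoiigina
Original string S is at sorted index 2

Answer: nr$testdoiigina
2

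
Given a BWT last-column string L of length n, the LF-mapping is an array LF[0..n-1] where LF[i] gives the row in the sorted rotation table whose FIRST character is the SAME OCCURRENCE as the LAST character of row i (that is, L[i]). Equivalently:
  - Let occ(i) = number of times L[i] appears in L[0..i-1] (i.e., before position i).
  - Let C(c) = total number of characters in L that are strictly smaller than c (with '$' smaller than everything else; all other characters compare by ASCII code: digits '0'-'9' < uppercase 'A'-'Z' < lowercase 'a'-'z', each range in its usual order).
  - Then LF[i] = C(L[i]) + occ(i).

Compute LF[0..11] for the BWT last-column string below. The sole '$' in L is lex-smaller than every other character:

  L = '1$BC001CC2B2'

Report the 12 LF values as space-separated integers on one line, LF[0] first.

Answer: 3 0 7 9 1 2 4 10 11 5 8 6

Derivation:
Char counts: '$':1, '0':2, '1':2, '2':2, 'B':2, 'C':3
C (first-col start): C('$')=0, C('0')=1, C('1')=3, C('2')=5, C('B')=7, C('C')=9
L[0]='1': occ=0, LF[0]=C('1')+0=3+0=3
L[1]='$': occ=0, LF[1]=C('$')+0=0+0=0
L[2]='B': occ=0, LF[2]=C('B')+0=7+0=7
L[3]='C': occ=0, LF[3]=C('C')+0=9+0=9
L[4]='0': occ=0, LF[4]=C('0')+0=1+0=1
L[5]='0': occ=1, LF[5]=C('0')+1=1+1=2
L[6]='1': occ=1, LF[6]=C('1')+1=3+1=4
L[7]='C': occ=1, LF[7]=C('C')+1=9+1=10
L[8]='C': occ=2, LF[8]=C('C')+2=9+2=11
L[9]='2': occ=0, LF[9]=C('2')+0=5+0=5
L[10]='B': occ=1, LF[10]=C('B')+1=7+1=8
L[11]='2': occ=1, LF[11]=C('2')+1=5+1=6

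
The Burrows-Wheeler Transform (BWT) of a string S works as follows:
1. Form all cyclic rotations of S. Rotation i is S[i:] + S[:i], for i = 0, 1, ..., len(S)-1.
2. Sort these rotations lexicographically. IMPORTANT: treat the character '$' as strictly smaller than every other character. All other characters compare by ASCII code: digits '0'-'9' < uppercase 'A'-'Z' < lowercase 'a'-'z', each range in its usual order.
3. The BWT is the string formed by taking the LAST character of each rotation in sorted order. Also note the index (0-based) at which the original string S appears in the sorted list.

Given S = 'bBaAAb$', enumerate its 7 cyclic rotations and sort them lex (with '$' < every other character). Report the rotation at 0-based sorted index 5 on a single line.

All 7 rotations (rotation i = S[i:]+S[:i]):
  rot[0] = bBaAAb$
  rot[1] = BaAAb$b
  rot[2] = aAAb$bB
  rot[3] = AAb$bBa
  rot[4] = Ab$bBaA
  rot[5] = b$bBaAA
  rot[6] = $bBaAAb
Sorted (with $ < everything):
  sorted[0] = $bBaAAb
  sorted[1] = AAb$bBa
  sorted[2] = Ab$bBaA
  sorted[3] = BaAAb$b
  sorted[4] = aAAb$bB
  sorted[5] = b$bBaAA
  sorted[6] = bBaAAb$
sorted[5] = b$bBaAA

Answer: b$bBaAA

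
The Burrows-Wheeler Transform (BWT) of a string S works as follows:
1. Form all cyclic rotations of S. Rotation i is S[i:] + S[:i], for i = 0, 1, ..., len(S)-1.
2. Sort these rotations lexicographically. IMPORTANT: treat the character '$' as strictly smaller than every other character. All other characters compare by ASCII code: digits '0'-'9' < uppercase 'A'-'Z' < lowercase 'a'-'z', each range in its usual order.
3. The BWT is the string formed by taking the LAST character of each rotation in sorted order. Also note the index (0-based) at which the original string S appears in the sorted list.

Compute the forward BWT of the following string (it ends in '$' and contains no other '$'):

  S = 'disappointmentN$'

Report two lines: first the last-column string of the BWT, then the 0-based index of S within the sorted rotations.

All 16 rotations (rotation i = S[i:]+S[:i]):
  rot[0] = disappointmentN$
  rot[1] = isappointmentN$d
  rot[2] = sappointmentN$di
  rot[3] = appointmentN$dis
  rot[4] = ppointmentN$disa
  rot[5] = pointmentN$disap
  rot[6] = ointmentN$disapp
  rot[7] = intmentN$disappo
  rot[8] = ntmentN$disappoi
  rot[9] = tmentN$disappoin
  rot[10] = mentN$disappoint
  rot[11] = entN$disappointm
  rot[12] = ntN$disappointme
  rot[13] = tN$disappointmen
  rot[14] = N$disappointment
  rot[15] = $disappointmentN
Sorted (with $ < everything):
  sorted[0] = $disappointmentN  (last char: 'N')
  sorted[1] = N$disappointment  (last char: 't')
  sorted[2] = appointmentN$dis  (last char: 's')
  sorted[3] = disappointmentN$  (last char: '$')
  sorted[4] = entN$disappointm  (last char: 'm')
  sorted[5] = intmentN$disappo  (last char: 'o')
  sorted[6] = isappointmentN$d  (last char: 'd')
  sorted[7] = mentN$disappoint  (last char: 't')
  sorted[8] = ntN$disappointme  (last char: 'e')
  sorted[9] = ntmentN$disappoi  (last char: 'i')
  sorted[10] = ointmentN$disapp  (last char: 'p')
  sorted[11] = pointmentN$disap  (last char: 'p')
  sorted[12] = ppointmentN$disa  (last char: 'a')
  sorted[13] = sappointmentN$di  (last char: 'i')
  sorted[14] = tN$disappointmen  (last char: 'n')
  sorted[15] = tmentN$disappoin  (last char: 'n')
Last column: Nts$modteippainn
Original string S is at sorted index 3

Answer: Nts$modteippainn
3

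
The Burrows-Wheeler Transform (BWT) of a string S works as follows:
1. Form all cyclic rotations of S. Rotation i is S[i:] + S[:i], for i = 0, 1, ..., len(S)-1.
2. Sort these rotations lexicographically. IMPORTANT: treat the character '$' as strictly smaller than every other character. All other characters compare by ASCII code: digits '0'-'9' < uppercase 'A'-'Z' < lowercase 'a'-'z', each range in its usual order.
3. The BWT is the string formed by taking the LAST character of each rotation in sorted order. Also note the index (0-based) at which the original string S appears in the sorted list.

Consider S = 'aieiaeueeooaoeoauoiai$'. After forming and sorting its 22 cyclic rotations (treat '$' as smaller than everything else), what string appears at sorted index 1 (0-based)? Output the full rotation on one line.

Answer: aeueeooaoeoauoiai$aiei

Derivation:
All 22 rotations (rotation i = S[i:]+S[:i]):
  rot[0] = aieiaeueeooaoeoauoiai$
  rot[1] = ieiaeueeooaoeoauoiai$a
  rot[2] = eiaeueeooaoeoauoiai$ai
  rot[3] = iaeueeooaoeoauoiai$aie
  rot[4] = aeueeooaoeoauoiai$aiei
  rot[5] = eueeooaoeoauoiai$aieia
  rot[6] = ueeooaoeoauoiai$aieiae
  rot[7] = eeooaoeoauoiai$aieiaeu
  rot[8] = eooaoeoauoiai$aieiaeue
  rot[9] = ooaoeoauoiai$aieiaeuee
  rot[10] = oaoeoauoiai$aieiaeueeo
  rot[11] = aoeoauoiai$aieiaeueeoo
  rot[12] = oeoauoiai$aieiaeueeooa
  rot[13] = eoauoiai$aieiaeueeooao
  rot[14] = oauoiai$aieiaeueeooaoe
  rot[15] = auoiai$aieiaeueeooaoeo
  rot[16] = uoiai$aieiaeueeooaoeoa
  rot[17] = oiai$aieiaeueeooaoeoau
  rot[18] = iai$aieiaeueeooaoeoauo
  rot[19] = ai$aieiaeueeooaoeoauoi
  rot[20] = i$aieiaeueeooaoeoauoia
  rot[21] = $aieiaeueeooaoeoauoiai
Sorted (with $ < everything):
  sorted[0] = $aieiaeueeooaoeoauoiai
  sorted[1] = aeueeooaoeoauoiai$aiei
  sorted[2] = ai$aieiaeueeooaoeoauoi
  sorted[3] = aieiaeueeooaoeoauoiai$
  sorted[4] = aoeoauoiai$aieiaeueeoo
  sorted[5] = auoiai$aieiaeueeooaoeo
  sorted[6] = eeooaoeoauoiai$aieiaeu
  sorted[7] = eiaeueeooaoeoauoiai$ai
  sorted[8] = eoauoiai$aieiaeueeooao
  sorted[9] = eooaoeoauoiai$aieiaeue
  sorted[10] = eueeooaoeoauoiai$aieia
  sorted[11] = i$aieiaeueeooaoeoauoia
  sorted[12] = iaeueeooaoeoauoiai$aie
  sorted[13] = iai$aieiaeueeooaoeoauo
  sorted[14] = ieiaeueeooaoeoauoiai$a
  sorted[15] = oaoeoauoiai$aieiaeueeo
  sorted[16] = oauoiai$aieiaeueeooaoe
  sorted[17] = oeoauoiai$aieiaeueeooa
  sorted[18] = oiai$aieiaeueeooaoeoau
  sorted[19] = ooaoeoauoiai$aieiaeuee
  sorted[20] = ueeooaoeoauoiai$aieiae
  sorted[21] = uoiai$aieiaeueeooaoeoa
sorted[1] = aeueeooaoeoauoiai$aiei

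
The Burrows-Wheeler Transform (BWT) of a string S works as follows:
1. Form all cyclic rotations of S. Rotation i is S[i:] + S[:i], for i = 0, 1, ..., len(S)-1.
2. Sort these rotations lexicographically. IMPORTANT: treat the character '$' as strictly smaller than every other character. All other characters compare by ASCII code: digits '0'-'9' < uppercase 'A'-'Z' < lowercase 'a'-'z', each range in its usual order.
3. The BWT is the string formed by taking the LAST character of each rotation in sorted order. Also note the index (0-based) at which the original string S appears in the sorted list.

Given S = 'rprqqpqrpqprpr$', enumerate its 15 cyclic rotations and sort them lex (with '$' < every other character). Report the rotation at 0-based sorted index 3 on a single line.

All 15 rotations (rotation i = S[i:]+S[:i]):
  rot[0] = rprqqpqrpqprpr$
  rot[1] = prqqpqrpqprpr$r
  rot[2] = rqqpqrpqprpr$rp
  rot[3] = qqpqrpqprpr$rpr
  rot[4] = qpqrpqprpr$rprq
  rot[5] = pqrpqprpr$rprqq
  rot[6] = qrpqprpr$rprqqp
  rot[7] = rpqprpr$rprqqpq
  rot[8] = pqprpr$rprqqpqr
  rot[9] = qprpr$rprqqpqrp
  rot[10] = prpr$rprqqpqrpq
  rot[11] = rpr$rprqqpqrpqp
  rot[12] = pr$rprqqpqrpqpr
  rot[13] = r$rprqqpqrpqprp
  rot[14] = $rprqqpqrpqprpr
Sorted (with $ < everything):
  sorted[0] = $rprqqpqrpqprpr
  sorted[1] = pqprpr$rprqqpqr
  sorted[2] = pqrpqprpr$rprqq
  sorted[3] = pr$rprqqpqrpqpr
  sorted[4] = prpr$rprqqpqrpq
  sorted[5] = prqqpqrpqprpr$r
  sorted[6] = qpqrpqprpr$rprq
  sorted[7] = qprpr$rprqqpqrp
  sorted[8] = qqpqrpqprpr$rpr
  sorted[9] = qrpqprpr$rprqqp
  sorted[10] = r$rprqqpqrpqprp
  sorted[11] = rpqprpr$rprqqpq
  sorted[12] = rpr$rprqqpqrpqp
  sorted[13] = rprqqpqrpqprpr$
  sorted[14] = rqqpqrpqprpr$rp
sorted[3] = pr$rprqqpqrpqpr

Answer: pr$rprqqpqrpqpr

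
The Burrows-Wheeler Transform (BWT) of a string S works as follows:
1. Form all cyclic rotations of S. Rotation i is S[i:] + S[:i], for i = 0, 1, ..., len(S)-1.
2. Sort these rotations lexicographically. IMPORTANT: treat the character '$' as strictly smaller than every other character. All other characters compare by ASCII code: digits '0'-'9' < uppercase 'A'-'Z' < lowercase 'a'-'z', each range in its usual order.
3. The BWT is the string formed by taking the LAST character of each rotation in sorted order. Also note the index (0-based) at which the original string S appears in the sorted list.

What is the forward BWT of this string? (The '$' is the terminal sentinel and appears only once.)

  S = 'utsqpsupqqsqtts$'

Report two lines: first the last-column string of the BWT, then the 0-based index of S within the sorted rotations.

Answer: suqspqsttqptuqs$
15

Derivation:
All 16 rotations (rotation i = S[i:]+S[:i]):
  rot[0] = utsqpsupqqsqtts$
  rot[1] = tsqpsupqqsqtts$u
  rot[2] = sqpsupqqsqtts$ut
  rot[3] = qpsupqqsqtts$uts
  rot[4] = psupqqsqtts$utsq
  rot[5] = supqqsqtts$utsqp
  rot[6] = upqqsqtts$utsqps
  rot[7] = pqqsqtts$utsqpsu
  rot[8] = qqsqtts$utsqpsup
  rot[9] = qsqtts$utsqpsupq
  rot[10] = sqtts$utsqpsupqq
  rot[11] = qtts$utsqpsupqqs
  rot[12] = tts$utsqpsupqqsq
  rot[13] = ts$utsqpsupqqsqt
  rot[14] = s$utsqpsupqqsqtt
  rot[15] = $utsqpsupqqsqtts
Sorted (with $ < everything):
  sorted[0] = $utsqpsupqqsqtts  (last char: 's')
  sorted[1] = pqqsqtts$utsqpsu  (last char: 'u')
  sorted[2] = psupqqsqtts$utsq  (last char: 'q')
  sorted[3] = qpsupqqsqtts$uts  (last char: 's')
  sorted[4] = qqsqtts$utsqpsup  (last char: 'p')
  sorted[5] = qsqtts$utsqpsupq  (last char: 'q')
  sorted[6] = qtts$utsqpsupqqs  (last char: 's')
  sorted[7] = s$utsqpsupqqsqtt  (last char: 't')
  sorted[8] = sqpsupqqsqtts$ut  (last char: 't')
  sorted[9] = sqtts$utsqpsupqq  (last char: 'q')
  sorted[10] = supqqsqtts$utsqp  (last char: 'p')
  sorted[11] = ts$utsqpsupqqsqt  (last char: 't')
  sorted[12] = tsqpsupqqsqtts$u  (last char: 'u')
  sorted[13] = tts$utsqpsupqqsq  (last char: 'q')
  sorted[14] = upqqsqtts$utsqps  (last char: 's')
  sorted[15] = utsqpsupqqsqtts$  (last char: '$')
Last column: suqspqsttqptuqs$
Original string S is at sorted index 15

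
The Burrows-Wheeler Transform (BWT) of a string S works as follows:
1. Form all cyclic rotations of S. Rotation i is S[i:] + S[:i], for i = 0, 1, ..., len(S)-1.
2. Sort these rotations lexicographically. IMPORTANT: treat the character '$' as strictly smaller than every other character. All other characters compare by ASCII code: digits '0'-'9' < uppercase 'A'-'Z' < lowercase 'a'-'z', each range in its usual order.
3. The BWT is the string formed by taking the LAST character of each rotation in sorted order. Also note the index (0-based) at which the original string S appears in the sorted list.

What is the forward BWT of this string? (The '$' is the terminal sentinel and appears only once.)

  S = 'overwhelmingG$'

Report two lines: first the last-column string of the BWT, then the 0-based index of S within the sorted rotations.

All 14 rotations (rotation i = S[i:]+S[:i]):
  rot[0] = overwhelmingG$
  rot[1] = verwhelmingG$o
  rot[2] = erwhelmingG$ov
  rot[3] = rwhelmingG$ove
  rot[4] = whelmingG$over
  rot[5] = helmingG$overw
  rot[6] = elmingG$overwh
  rot[7] = lmingG$overwhe
  rot[8] = mingG$overwhel
  rot[9] = ingG$overwhelm
  rot[10] = ngG$overwhelmi
  rot[11] = gG$overwhelmin
  rot[12] = G$overwhelming
  rot[13] = $overwhelmingG
Sorted (with $ < everything):
  sorted[0] = $overwhelmingG  (last char: 'G')
  sorted[1] = G$overwhelming  (last char: 'g')
  sorted[2] = elmingG$overwh  (last char: 'h')
  sorted[3] = erwhelmingG$ov  (last char: 'v')
  sorted[4] = gG$overwhelmin  (last char: 'n')
  sorted[5] = helmingG$overw  (last char: 'w')
  sorted[6] = ingG$overwhelm  (last char: 'm')
  sorted[7] = lmingG$overwhe  (last char: 'e')
  sorted[8] = mingG$overwhel  (last char: 'l')
  sorted[9] = ngG$overwhelmi  (last char: 'i')
  sorted[10] = overwhelmingG$  (last char: '$')
  sorted[11] = rwhelmingG$ove  (last char: 'e')
  sorted[12] = verwhelmingG$o  (last char: 'o')
  sorted[13] = whelmingG$over  (last char: 'r')
Last column: Gghvnwmeli$eor
Original string S is at sorted index 10

Answer: Gghvnwmeli$eor
10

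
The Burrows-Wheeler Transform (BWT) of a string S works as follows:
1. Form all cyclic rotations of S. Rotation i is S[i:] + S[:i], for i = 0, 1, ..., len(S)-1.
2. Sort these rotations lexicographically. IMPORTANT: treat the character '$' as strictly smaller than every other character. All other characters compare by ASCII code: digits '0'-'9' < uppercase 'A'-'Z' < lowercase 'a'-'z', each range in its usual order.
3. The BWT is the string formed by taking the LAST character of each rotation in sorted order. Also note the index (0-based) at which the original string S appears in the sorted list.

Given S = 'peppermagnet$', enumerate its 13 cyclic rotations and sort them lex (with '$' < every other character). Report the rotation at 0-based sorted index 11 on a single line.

Answer: rmagnet$peppe

Derivation:
All 13 rotations (rotation i = S[i:]+S[:i]):
  rot[0] = peppermagnet$
  rot[1] = eppermagnet$p
  rot[2] = ppermagnet$pe
  rot[3] = permagnet$pep
  rot[4] = ermagnet$pepp
  rot[5] = rmagnet$peppe
  rot[6] = magnet$pepper
  rot[7] = agnet$pepperm
  rot[8] = gnet$pepperma
  rot[9] = net$peppermag
  rot[10] = et$peppermagn
  rot[11] = t$peppermagne
  rot[12] = $peppermagnet
Sorted (with $ < everything):
  sorted[0] = $peppermagnet
  sorted[1] = agnet$pepperm
  sorted[2] = eppermagnet$p
  sorted[3] = ermagnet$pepp
  sorted[4] = et$peppermagn
  sorted[5] = gnet$pepperma
  sorted[6] = magnet$pepper
  sorted[7] = net$peppermag
  sorted[8] = peppermagnet$
  sorted[9] = permagnet$pep
  sorted[10] = ppermagnet$pe
  sorted[11] = rmagnet$peppe
  sorted[12] = t$peppermagne
sorted[11] = rmagnet$peppe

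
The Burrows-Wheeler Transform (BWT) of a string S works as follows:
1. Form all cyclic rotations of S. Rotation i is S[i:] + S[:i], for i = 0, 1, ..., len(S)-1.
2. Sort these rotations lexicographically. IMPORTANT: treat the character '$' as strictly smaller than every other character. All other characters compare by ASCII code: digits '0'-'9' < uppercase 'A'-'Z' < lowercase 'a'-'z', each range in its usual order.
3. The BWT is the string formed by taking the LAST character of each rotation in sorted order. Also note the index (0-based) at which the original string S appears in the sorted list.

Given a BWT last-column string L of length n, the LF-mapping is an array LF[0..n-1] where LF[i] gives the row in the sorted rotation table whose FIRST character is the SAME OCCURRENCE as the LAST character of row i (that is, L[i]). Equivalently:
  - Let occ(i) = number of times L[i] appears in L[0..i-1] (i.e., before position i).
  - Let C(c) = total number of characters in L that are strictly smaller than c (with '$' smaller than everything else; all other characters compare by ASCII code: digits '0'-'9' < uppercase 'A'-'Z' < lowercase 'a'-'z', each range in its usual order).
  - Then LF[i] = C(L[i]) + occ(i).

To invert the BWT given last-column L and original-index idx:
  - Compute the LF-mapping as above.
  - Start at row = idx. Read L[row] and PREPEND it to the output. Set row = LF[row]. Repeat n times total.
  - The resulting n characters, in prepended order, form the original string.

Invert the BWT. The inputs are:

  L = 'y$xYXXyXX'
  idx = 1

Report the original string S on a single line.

LF mapping: 7 0 6 5 1 2 8 3 4
Walk LF starting at row 1, prepending L[row]:
  step 1: row=1, L[1]='$', prepend. Next row=LF[1]=0
  step 2: row=0, L[0]='y', prepend. Next row=LF[0]=7
  step 3: row=7, L[7]='X', prepend. Next row=LF[7]=3
  step 4: row=3, L[3]='Y', prepend. Next row=LF[3]=5
  step 5: row=5, L[5]='X', prepend. Next row=LF[5]=2
  step 6: row=2, L[2]='x', prepend. Next row=LF[2]=6
  step 7: row=6, L[6]='y', prepend. Next row=LF[6]=8
  step 8: row=8, L[8]='X', prepend. Next row=LF[8]=4
  step 9: row=4, L[4]='X', prepend. Next row=LF[4]=1
Reversed output: XXyxXYXy$

Answer: XXyxXYXy$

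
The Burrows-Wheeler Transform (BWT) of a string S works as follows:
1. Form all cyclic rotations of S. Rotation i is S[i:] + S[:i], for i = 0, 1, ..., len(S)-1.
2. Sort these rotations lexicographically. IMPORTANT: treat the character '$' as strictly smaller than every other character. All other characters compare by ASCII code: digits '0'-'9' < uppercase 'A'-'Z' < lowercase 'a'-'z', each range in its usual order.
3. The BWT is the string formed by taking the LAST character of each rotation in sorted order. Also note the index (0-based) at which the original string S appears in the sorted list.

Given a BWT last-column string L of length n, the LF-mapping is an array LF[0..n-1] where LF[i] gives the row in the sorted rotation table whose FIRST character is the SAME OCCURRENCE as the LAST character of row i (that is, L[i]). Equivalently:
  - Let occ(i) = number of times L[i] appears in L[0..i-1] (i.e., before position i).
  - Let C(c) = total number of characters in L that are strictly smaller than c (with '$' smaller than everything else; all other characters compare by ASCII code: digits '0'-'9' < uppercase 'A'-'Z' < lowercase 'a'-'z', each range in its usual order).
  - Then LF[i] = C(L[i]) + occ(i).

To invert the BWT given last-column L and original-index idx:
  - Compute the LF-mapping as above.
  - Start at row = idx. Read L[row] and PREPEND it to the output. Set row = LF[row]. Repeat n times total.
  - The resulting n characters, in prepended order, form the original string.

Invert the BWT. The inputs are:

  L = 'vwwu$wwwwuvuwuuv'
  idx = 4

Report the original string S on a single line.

Answer: uwvwuwuuwuwvwwv$

Derivation:
LF mapping: 6 9 10 1 0 11 12 13 14 2 7 3 15 4 5 8
Walk LF starting at row 4, prepending L[row]:
  step 1: row=4, L[4]='$', prepend. Next row=LF[4]=0
  step 2: row=0, L[0]='v', prepend. Next row=LF[0]=6
  step 3: row=6, L[6]='w', prepend. Next row=LF[6]=12
  step 4: row=12, L[12]='w', prepend. Next row=LF[12]=15
  step 5: row=15, L[15]='v', prepend. Next row=LF[15]=8
  step 6: row=8, L[8]='w', prepend. Next row=LF[8]=14
  step 7: row=14, L[14]='u', prepend. Next row=LF[14]=5
  step 8: row=5, L[5]='w', prepend. Next row=LF[5]=11
  step 9: row=11, L[11]='u', prepend. Next row=LF[11]=3
  step 10: row=3, L[3]='u', prepend. Next row=LF[3]=1
  step 11: row=1, L[1]='w', prepend. Next row=LF[1]=9
  step 12: row=9, L[9]='u', prepend. Next row=LF[9]=2
  step 13: row=2, L[2]='w', prepend. Next row=LF[2]=10
  step 14: row=10, L[10]='v', prepend. Next row=LF[10]=7
  step 15: row=7, L[7]='w', prepend. Next row=LF[7]=13
  step 16: row=13, L[13]='u', prepend. Next row=LF[13]=4
Reversed output: uwvwuwuuwuwvwwv$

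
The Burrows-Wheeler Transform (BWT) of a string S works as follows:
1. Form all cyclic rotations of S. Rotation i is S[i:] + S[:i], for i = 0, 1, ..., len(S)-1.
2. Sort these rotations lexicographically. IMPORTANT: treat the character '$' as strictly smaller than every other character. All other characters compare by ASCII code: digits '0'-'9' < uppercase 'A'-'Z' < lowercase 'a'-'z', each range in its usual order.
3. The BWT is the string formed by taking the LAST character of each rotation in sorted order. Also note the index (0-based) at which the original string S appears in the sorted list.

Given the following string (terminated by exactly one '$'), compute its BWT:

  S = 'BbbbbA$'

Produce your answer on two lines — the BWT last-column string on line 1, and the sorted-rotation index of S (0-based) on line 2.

Answer: Ab$bbbB
2

Derivation:
All 7 rotations (rotation i = S[i:]+S[:i]):
  rot[0] = BbbbbA$
  rot[1] = bbbbA$B
  rot[2] = bbbA$Bb
  rot[3] = bbA$Bbb
  rot[4] = bA$Bbbb
  rot[5] = A$Bbbbb
  rot[6] = $BbbbbA
Sorted (with $ < everything):
  sorted[0] = $BbbbbA  (last char: 'A')
  sorted[1] = A$Bbbbb  (last char: 'b')
  sorted[2] = BbbbbA$  (last char: '$')
  sorted[3] = bA$Bbbb  (last char: 'b')
  sorted[4] = bbA$Bbb  (last char: 'b')
  sorted[5] = bbbA$Bb  (last char: 'b')
  sorted[6] = bbbbA$B  (last char: 'B')
Last column: Ab$bbbB
Original string S is at sorted index 2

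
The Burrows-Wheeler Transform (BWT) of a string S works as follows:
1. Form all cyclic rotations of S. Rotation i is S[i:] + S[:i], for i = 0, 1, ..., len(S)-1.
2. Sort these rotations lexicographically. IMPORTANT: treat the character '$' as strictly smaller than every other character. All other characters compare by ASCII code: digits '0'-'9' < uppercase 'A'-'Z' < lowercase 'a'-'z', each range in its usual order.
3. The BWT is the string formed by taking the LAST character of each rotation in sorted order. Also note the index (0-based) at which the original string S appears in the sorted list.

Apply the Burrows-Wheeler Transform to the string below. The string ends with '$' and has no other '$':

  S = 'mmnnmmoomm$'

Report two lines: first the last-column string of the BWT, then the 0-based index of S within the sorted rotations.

All 11 rotations (rotation i = S[i:]+S[:i]):
  rot[0] = mmnnmmoomm$
  rot[1] = mnnmmoomm$m
  rot[2] = nnmmoomm$mm
  rot[3] = nmmoomm$mmn
  rot[4] = mmoomm$mmnn
  rot[5] = moomm$mmnnm
  rot[6] = oomm$mmnnmm
  rot[7] = omm$mmnnmmo
  rot[8] = mm$mmnnmmoo
  rot[9] = m$mmnnmmoom
  rot[10] = $mmnnmmoomm
Sorted (with $ < everything):
  sorted[0] = $mmnnmmoomm  (last char: 'm')
  sorted[1] = m$mmnnmmoom  (last char: 'm')
  sorted[2] = mm$mmnnmmoo  (last char: 'o')
  sorted[3] = mmnnmmoomm$  (last char: '$')
  sorted[4] = mmoomm$mmnn  (last char: 'n')
  sorted[5] = mnnmmoomm$m  (last char: 'm')
  sorted[6] = moomm$mmnnm  (last char: 'm')
  sorted[7] = nmmoomm$mmn  (last char: 'n')
  sorted[8] = nnmmoomm$mm  (last char: 'm')
  sorted[9] = omm$mmnnmmo  (last char: 'o')
  sorted[10] = oomm$mmnnmm  (last char: 'm')
Last column: mmo$nmmnmom
Original string S is at sorted index 3

Answer: mmo$nmmnmom
3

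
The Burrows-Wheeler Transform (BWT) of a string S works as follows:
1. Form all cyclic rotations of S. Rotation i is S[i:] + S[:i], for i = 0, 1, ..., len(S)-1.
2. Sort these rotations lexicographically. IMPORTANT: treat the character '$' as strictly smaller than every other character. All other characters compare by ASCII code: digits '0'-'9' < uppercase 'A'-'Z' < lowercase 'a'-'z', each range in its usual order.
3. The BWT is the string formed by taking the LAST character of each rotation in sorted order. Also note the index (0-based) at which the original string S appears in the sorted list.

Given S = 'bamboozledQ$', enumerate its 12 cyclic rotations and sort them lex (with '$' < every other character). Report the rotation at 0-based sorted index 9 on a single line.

All 12 rotations (rotation i = S[i:]+S[:i]):
  rot[0] = bamboozledQ$
  rot[1] = amboozledQ$b
  rot[2] = mboozledQ$ba
  rot[3] = boozledQ$bam
  rot[4] = oozledQ$bamb
  rot[5] = ozledQ$bambo
  rot[6] = zledQ$bamboo
  rot[7] = ledQ$bambooz
  rot[8] = edQ$bamboozl
  rot[9] = dQ$bamboozle
  rot[10] = Q$bamboozled
  rot[11] = $bamboozledQ
Sorted (with $ < everything):
  sorted[0] = $bamboozledQ
  sorted[1] = Q$bamboozled
  sorted[2] = amboozledQ$b
  sorted[3] = bamboozledQ$
  sorted[4] = boozledQ$bam
  sorted[5] = dQ$bamboozle
  sorted[6] = edQ$bamboozl
  sorted[7] = ledQ$bambooz
  sorted[8] = mboozledQ$ba
  sorted[9] = oozledQ$bamb
  sorted[10] = ozledQ$bambo
  sorted[11] = zledQ$bamboo
sorted[9] = oozledQ$bamb

Answer: oozledQ$bamb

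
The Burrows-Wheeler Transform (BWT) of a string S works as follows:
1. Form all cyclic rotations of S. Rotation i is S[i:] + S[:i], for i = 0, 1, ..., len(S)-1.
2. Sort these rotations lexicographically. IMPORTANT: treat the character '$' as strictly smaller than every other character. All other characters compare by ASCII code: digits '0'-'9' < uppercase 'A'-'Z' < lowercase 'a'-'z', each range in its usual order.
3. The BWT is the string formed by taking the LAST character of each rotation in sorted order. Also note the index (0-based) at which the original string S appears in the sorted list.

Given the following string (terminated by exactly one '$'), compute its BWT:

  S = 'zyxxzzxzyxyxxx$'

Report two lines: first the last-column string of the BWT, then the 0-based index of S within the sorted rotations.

Answer: xxxyyyzxxzzz$xx
12

Derivation:
All 15 rotations (rotation i = S[i:]+S[:i]):
  rot[0] = zyxxzzxzyxyxxx$
  rot[1] = yxxzzxzyxyxxx$z
  rot[2] = xxzzxzyxyxxx$zy
  rot[3] = xzzxzyxyxxx$zyx
  rot[4] = zzxzyxyxxx$zyxx
  rot[5] = zxzyxyxxx$zyxxz
  rot[6] = xzyxyxxx$zyxxzz
  rot[7] = zyxyxxx$zyxxzzx
  rot[8] = yxyxxx$zyxxzzxz
  rot[9] = xyxxx$zyxxzzxzy
  rot[10] = yxxx$zyxxzzxzyx
  rot[11] = xxx$zyxxzzxzyxy
  rot[12] = xx$zyxxzzxzyxyx
  rot[13] = x$zyxxzzxzyxyxx
  rot[14] = $zyxxzzxzyxyxxx
Sorted (with $ < everything):
  sorted[0] = $zyxxzzxzyxyxxx  (last char: 'x')
  sorted[1] = x$zyxxzzxzyxyxx  (last char: 'x')
  sorted[2] = xx$zyxxzzxzyxyx  (last char: 'x')
  sorted[3] = xxx$zyxxzzxzyxy  (last char: 'y')
  sorted[4] = xxzzxzyxyxxx$zy  (last char: 'y')
  sorted[5] = xyxxx$zyxxzzxzy  (last char: 'y')
  sorted[6] = xzyxyxxx$zyxxzz  (last char: 'z')
  sorted[7] = xzzxzyxyxxx$zyx  (last char: 'x')
  sorted[8] = yxxx$zyxxzzxzyx  (last char: 'x')
  sorted[9] = yxxzzxzyxyxxx$z  (last char: 'z')
  sorted[10] = yxyxxx$zyxxzzxz  (last char: 'z')
  sorted[11] = zxzyxyxxx$zyxxz  (last char: 'z')
  sorted[12] = zyxxzzxzyxyxxx$  (last char: '$')
  sorted[13] = zyxyxxx$zyxxzzx  (last char: 'x')
  sorted[14] = zzxzyxyxxx$zyxx  (last char: 'x')
Last column: xxxyyyzxxzzz$xx
Original string S is at sorted index 12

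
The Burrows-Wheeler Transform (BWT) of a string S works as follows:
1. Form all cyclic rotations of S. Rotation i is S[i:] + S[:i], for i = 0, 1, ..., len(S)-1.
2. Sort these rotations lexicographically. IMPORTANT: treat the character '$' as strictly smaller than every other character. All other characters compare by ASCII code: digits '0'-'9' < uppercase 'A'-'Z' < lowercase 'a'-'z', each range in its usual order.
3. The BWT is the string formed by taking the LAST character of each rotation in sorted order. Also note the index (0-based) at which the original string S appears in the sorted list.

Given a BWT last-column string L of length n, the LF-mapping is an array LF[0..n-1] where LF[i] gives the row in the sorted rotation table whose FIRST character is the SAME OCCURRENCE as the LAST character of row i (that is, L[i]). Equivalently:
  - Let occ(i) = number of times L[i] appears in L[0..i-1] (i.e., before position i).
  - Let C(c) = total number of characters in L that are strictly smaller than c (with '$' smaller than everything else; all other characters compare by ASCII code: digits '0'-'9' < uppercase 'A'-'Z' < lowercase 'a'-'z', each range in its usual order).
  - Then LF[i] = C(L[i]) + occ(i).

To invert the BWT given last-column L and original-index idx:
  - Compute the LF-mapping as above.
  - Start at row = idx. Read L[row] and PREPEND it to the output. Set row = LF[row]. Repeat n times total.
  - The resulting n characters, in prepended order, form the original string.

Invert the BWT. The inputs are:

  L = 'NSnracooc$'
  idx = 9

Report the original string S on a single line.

Answer: raccoonSN$

Derivation:
LF mapping: 1 2 6 9 3 4 7 8 5 0
Walk LF starting at row 9, prepending L[row]:
  step 1: row=9, L[9]='$', prepend. Next row=LF[9]=0
  step 2: row=0, L[0]='N', prepend. Next row=LF[0]=1
  step 3: row=1, L[1]='S', prepend. Next row=LF[1]=2
  step 4: row=2, L[2]='n', prepend. Next row=LF[2]=6
  step 5: row=6, L[6]='o', prepend. Next row=LF[6]=7
  step 6: row=7, L[7]='o', prepend. Next row=LF[7]=8
  step 7: row=8, L[8]='c', prepend. Next row=LF[8]=5
  step 8: row=5, L[5]='c', prepend. Next row=LF[5]=4
  step 9: row=4, L[4]='a', prepend. Next row=LF[4]=3
  step 10: row=3, L[3]='r', prepend. Next row=LF[3]=9
Reversed output: raccoonSN$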